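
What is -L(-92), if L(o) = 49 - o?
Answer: -141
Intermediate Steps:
-L(-92) = -(49 - 1*(-92)) = -(49 + 92) = -1*141 = -141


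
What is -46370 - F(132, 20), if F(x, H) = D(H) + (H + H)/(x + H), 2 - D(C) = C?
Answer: -880693/19 ≈ -46352.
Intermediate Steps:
D(C) = 2 - C
F(x, H) = 2 - H + 2*H/(H + x) (F(x, H) = (2 - H) + (H + H)/(x + H) = (2 - H) + (2*H)/(H + x) = (2 - H) + 2*H/(H + x) = 2 - H + 2*H/(H + x))
-46370 - F(132, 20) = -46370 - (2*20 - 1*20*(-2 + 20) - 1*132*(-2 + 20))/(20 + 132) = -46370 - (40 - 1*20*18 - 1*132*18)/152 = -46370 - (40 - 360 - 2376)/152 = -46370 - (-2696)/152 = -46370 - 1*(-337/19) = -46370 + 337/19 = -880693/19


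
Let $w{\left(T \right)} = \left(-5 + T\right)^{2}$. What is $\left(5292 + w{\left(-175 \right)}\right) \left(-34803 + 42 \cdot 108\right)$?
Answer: $-1140823764$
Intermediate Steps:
$\left(5292 + w{\left(-175 \right)}\right) \left(-34803 + 42 \cdot 108\right) = \left(5292 + \left(-5 - 175\right)^{2}\right) \left(-34803 + 42 \cdot 108\right) = \left(5292 + \left(-180\right)^{2}\right) \left(-34803 + 4536\right) = \left(5292 + 32400\right) \left(-30267\right) = 37692 \left(-30267\right) = -1140823764$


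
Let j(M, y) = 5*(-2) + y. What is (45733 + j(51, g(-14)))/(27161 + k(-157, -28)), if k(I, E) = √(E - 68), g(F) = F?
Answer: 1241502149/737720017 - 182836*I*√6/737720017 ≈ 1.6829 - 0.00060708*I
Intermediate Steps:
j(M, y) = -10 + y
k(I, E) = √(-68 + E)
(45733 + j(51, g(-14)))/(27161 + k(-157, -28)) = (45733 + (-10 - 14))/(27161 + √(-68 - 28)) = (45733 - 24)/(27161 + √(-96)) = 45709/(27161 + 4*I*√6)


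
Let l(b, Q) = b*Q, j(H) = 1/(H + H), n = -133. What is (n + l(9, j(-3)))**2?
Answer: 72361/4 ≈ 18090.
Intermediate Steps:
j(H) = 1/(2*H)
l(b, Q) = Q*b
(n + l(9, j(-3)))**2 = (-133 + ((1/2)/(-3))*9)**2 = (-133 + ((1/2)*(-1/3))*9)**2 = (-133 - 1/6*9)**2 = (-133 - 3/2)**2 = (-269/2)**2 = 72361/4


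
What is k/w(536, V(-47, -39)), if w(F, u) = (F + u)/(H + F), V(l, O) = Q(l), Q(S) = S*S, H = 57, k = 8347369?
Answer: 4949989817/2745 ≈ 1.8033e+6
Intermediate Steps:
Q(S) = S**2
V(l, O) = l**2
w(F, u) = (F + u)/(57 + F)
k/w(536, V(-47, -39)) = 8347369/(((536 + (-47)**2)/(57 + 536))) = 8347369/(((536 + 2209)/593)) = 8347369/(((1/593)*2745)) = 8347369/(2745/593) = 8347369*(593/2745) = 4949989817/2745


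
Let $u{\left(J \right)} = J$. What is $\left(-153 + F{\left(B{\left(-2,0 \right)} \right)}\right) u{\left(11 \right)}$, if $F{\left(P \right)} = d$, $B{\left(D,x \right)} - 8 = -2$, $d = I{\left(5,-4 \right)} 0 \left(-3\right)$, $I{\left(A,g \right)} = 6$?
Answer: $-1683$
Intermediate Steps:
$d = 0$ ($d = 6 \cdot 0 \left(-3\right) = 0 \left(-3\right) = 0$)
$B{\left(D,x \right)} = 6$ ($B{\left(D,x \right)} = 8 - 2 = 6$)
$F{\left(P \right)} = 0$
$\left(-153 + F{\left(B{\left(-2,0 \right)} \right)}\right) u{\left(11 \right)} = \left(-153 + 0\right) 11 = \left(-153\right) 11 = -1683$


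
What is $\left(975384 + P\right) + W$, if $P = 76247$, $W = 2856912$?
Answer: $3908543$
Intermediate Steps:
$\left(975384 + P\right) + W = \left(975384 + 76247\right) + 2856912 = 1051631 + 2856912 = 3908543$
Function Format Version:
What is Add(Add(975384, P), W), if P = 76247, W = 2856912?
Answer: 3908543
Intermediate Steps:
Add(Add(975384, P), W) = Add(Add(975384, 76247), 2856912) = Add(1051631, 2856912) = 3908543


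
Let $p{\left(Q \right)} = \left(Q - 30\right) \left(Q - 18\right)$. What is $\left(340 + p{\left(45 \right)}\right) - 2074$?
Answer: $-1329$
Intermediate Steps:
$p{\left(Q \right)} = \left(-30 + Q\right) \left(-18 + Q\right)$
$\left(340 + p{\left(45 \right)}\right) - 2074 = \left(340 + \left(540 + 45^{2} - 2160\right)\right) - 2074 = \left(340 + \left(540 + 2025 - 2160\right)\right) - 2074 = \left(340 + 405\right) - 2074 = 745 - 2074 = -1329$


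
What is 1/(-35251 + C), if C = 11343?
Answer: -1/23908 ≈ -4.1827e-5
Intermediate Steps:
1/(-35251 + C) = 1/(-35251 + 11343) = 1/(-23908) = -1/23908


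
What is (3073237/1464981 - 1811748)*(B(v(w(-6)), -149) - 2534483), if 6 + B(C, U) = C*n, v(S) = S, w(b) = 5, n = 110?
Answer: 6725513297305497389/1464981 ≈ 4.5909e+12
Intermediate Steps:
B(C, U) = -6 + 110*C (B(C, U) = -6 + C*110 = -6 + 110*C)
(3073237/1464981 - 1811748)*(B(v(w(-6)), -149) - 2534483) = (3073237/1464981 - 1811748)*((-6 + 110*5) - 2534483) = (3073237*(1/1464981) - 1811748)*((-6 + 550) - 2534483) = (3073237/1464981 - 1811748)*(544 - 2534483) = -2654173323551/1464981*(-2533939) = 6725513297305497389/1464981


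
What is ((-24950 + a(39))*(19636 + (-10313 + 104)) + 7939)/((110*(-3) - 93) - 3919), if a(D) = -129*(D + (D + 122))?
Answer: 36800947/334 ≈ 1.1018e+5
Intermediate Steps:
a(D) = -15738 - 258*D (a(D) = -129*(D + (122 + D)) = -129*(122 + 2*D) = -15738 - 258*D)
((-24950 + a(39))*(19636 + (-10313 + 104)) + 7939)/((110*(-3) - 93) - 3919) = ((-24950 + (-15738 - 258*39))*(19636 + (-10313 + 104)) + 7939)/((110*(-3) - 93) - 3919) = ((-24950 + (-15738 - 10062))*(19636 - 10209) + 7939)/((-330 - 93) - 3919) = ((-24950 - 25800)*9427 + 7939)/(-423 - 3919) = (-50750*9427 + 7939)/(-4342) = (-478420250 + 7939)*(-1/4342) = -478412311*(-1/4342) = 36800947/334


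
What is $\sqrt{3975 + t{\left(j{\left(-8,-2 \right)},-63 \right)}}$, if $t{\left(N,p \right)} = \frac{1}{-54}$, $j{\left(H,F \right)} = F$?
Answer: $\frac{\sqrt{1287894}}{18} \approx 63.047$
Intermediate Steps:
$t{\left(N,p \right)} = - \frac{1}{54}$
$\sqrt{3975 + t{\left(j{\left(-8,-2 \right)},-63 \right)}} = \sqrt{3975 - \frac{1}{54}} = \sqrt{\frac{214649}{54}} = \frac{\sqrt{1287894}}{18}$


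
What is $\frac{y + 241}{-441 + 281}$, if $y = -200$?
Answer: $- \frac{41}{160} \approx -0.25625$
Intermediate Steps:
$\frac{y + 241}{-441 + 281} = \frac{-200 + 241}{-441 + 281} = \frac{41}{-160} = 41 \left(- \frac{1}{160}\right) = - \frac{41}{160}$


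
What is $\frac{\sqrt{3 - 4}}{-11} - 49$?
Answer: $-49 - \frac{i}{11} \approx -49.0 - 0.090909 i$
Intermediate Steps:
$\frac{\sqrt{3 - 4}}{-11} - 49 = - \frac{\sqrt{-1}}{11} - 49 = - \frac{i}{11} - 49 = -49 - \frac{i}{11}$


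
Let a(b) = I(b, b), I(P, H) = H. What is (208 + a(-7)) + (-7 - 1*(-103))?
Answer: 297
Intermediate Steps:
a(b) = b
(208 + a(-7)) + (-7 - 1*(-103)) = (208 - 7) + (-7 - 1*(-103)) = 201 + (-7 + 103) = 201 + 96 = 297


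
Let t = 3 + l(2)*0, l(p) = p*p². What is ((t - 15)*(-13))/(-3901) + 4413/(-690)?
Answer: -5774251/897230 ≈ -6.4356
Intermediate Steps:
l(p) = p³
t = 3 (t = 3 + 2³*0 = 3 + 8*0 = 3 + 0 = 3)
((t - 15)*(-13))/(-3901) + 4413/(-690) = ((3 - 15)*(-13))/(-3901) + 4413/(-690) = -12*(-13)*(-1/3901) + 4413*(-1/690) = 156*(-1/3901) - 1471/230 = -156/3901 - 1471/230 = -5774251/897230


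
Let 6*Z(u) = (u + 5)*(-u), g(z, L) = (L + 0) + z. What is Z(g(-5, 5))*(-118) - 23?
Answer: -23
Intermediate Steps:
g(z, L) = L + z
Z(u) = -u*(5 + u)/6 (Z(u) = ((u + 5)*(-u))/6 = ((5 + u)*(-u))/6 = (-u*(5 + u))/6 = -u*(5 + u)/6)
Z(g(-5, 5))*(-118) - 23 = -(5 - 5)*(5 + (5 - 5))/6*(-118) - 23 = -1/6*0*(5 + 0)*(-118) - 23 = -1/6*0*5*(-118) - 23 = 0*(-118) - 23 = 0 - 23 = -23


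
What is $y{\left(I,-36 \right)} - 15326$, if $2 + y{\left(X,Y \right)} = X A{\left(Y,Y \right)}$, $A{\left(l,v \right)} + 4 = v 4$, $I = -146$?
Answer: $6280$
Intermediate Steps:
$A{\left(l,v \right)} = -4 + 4 v$ ($A{\left(l,v \right)} = -4 + v 4 = -4 + 4 v$)
$y{\left(X,Y \right)} = -2 + X \left(-4 + 4 Y\right)$
$y{\left(I,-36 \right)} - 15326 = \left(-2 + 4 \left(-146\right) \left(-1 - 36\right)\right) - 15326 = \left(-2 + 4 \left(-146\right) \left(-37\right)\right) - 15326 = \left(-2 + 21608\right) - 15326 = 21606 - 15326 = 6280$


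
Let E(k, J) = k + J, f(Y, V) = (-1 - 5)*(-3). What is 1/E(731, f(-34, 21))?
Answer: 1/749 ≈ 0.0013351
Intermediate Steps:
f(Y, V) = 18 (f(Y, V) = -6*(-3) = 18)
E(k, J) = J + k
1/E(731, f(-34, 21)) = 1/(18 + 731) = 1/749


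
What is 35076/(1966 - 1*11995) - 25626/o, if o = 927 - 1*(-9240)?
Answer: -68180094/11329427 ≈ -6.0180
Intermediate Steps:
o = 10167 (o = 927 + 9240 = 10167)
35076/(1966 - 1*11995) - 25626/o = 35076/(1966 - 1*11995) - 25626/10167 = 35076/(1966 - 11995) - 25626*1/10167 = 35076/(-10029) - 8542/3389 = 35076*(-1/10029) - 8542/3389 = -11692/3343 - 8542/3389 = -68180094/11329427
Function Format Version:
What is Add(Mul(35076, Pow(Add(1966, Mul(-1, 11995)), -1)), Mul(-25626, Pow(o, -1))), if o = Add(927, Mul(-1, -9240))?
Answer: Rational(-68180094, 11329427) ≈ -6.0180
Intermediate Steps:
o = 10167 (o = Add(927, 9240) = 10167)
Add(Mul(35076, Pow(Add(1966, Mul(-1, 11995)), -1)), Mul(-25626, Pow(o, -1))) = Add(Mul(35076, Pow(Add(1966, Mul(-1, 11995)), -1)), Mul(-25626, Pow(10167, -1))) = Add(Mul(35076, Pow(Add(1966, -11995), -1)), Mul(-25626, Rational(1, 10167))) = Add(Mul(35076, Pow(-10029, -1)), Rational(-8542, 3389)) = Add(Mul(35076, Rational(-1, 10029)), Rational(-8542, 3389)) = Add(Rational(-11692, 3343), Rational(-8542, 3389)) = Rational(-68180094, 11329427)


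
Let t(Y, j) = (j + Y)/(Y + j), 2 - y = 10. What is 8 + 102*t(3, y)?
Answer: 110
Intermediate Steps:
y = -8 (y = 2 - 1*10 = 2 - 10 = -8)
t(Y, j) = 1 (t(Y, j) = (Y + j)/(Y + j) = 1)
8 + 102*t(3, y) = 8 + 102*1 = 8 + 102 = 110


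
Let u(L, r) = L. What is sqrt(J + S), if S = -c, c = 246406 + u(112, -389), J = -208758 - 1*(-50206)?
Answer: I*sqrt(405070) ≈ 636.45*I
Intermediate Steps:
J = -158552 (J = -208758 + 50206 = -158552)
c = 246518 (c = 246406 + 112 = 246518)
S = -246518 (S = -1*246518 = -246518)
sqrt(J + S) = sqrt(-158552 - 246518) = sqrt(-405070) = I*sqrt(405070)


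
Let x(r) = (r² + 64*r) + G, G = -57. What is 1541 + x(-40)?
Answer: 524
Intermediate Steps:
x(r) = -57 + r² + 64*r (x(r) = (r² + 64*r) - 57 = -57 + r² + 64*r)
1541 + x(-40) = 1541 + (-57 + (-40)² + 64*(-40)) = 1541 + (-57 + 1600 - 2560) = 1541 - 1017 = 524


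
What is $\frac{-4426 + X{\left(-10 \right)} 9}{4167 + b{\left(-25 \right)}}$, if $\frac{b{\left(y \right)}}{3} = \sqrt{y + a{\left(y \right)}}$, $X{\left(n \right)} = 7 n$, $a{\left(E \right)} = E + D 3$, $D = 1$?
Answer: $- \frac{292616}{241171} + \frac{632 i \sqrt{47}}{723513} \approx -1.2133 + 0.0059885 i$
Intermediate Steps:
$a{\left(E \right)} = 3 + E$ ($a{\left(E \right)} = E + 1 \cdot 3 = E + 3 = 3 + E$)
$b{\left(y \right)} = 3 \sqrt{3 + 2 y}$ ($b{\left(y \right)} = 3 \sqrt{y + \left(3 + y\right)} = 3 \sqrt{3 + 2 y}$)
$\frac{-4426 + X{\left(-10 \right)} 9}{4167 + b{\left(-25 \right)}} = \frac{-4426 + 7 \left(-10\right) 9}{4167 + 3 \sqrt{3 + 2 \left(-25\right)}} = \frac{-4426 - 630}{4167 + 3 \sqrt{3 - 50}} = \frac{-4426 - 630}{4167 + 3 \sqrt{-47}} = - \frac{5056}{4167 + 3 i \sqrt{47}}$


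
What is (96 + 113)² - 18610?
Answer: 25071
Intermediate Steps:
(96 + 113)² - 18610 = 209² - 18610 = 43681 - 18610 = 25071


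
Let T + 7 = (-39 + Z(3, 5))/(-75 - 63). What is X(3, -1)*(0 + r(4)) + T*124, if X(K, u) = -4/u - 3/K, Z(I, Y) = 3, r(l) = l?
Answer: -18944/23 ≈ -823.65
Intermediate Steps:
T = -155/23 (T = -7 + (-39 + 3)/(-75 - 63) = -7 - 36/(-138) = -7 - 36*(-1/138) = -7 + 6/23 = -155/23 ≈ -6.7391)
X(3, -1)*(0 + r(4)) + T*124 = (-4/(-1) - 3/3)*(0 + 4) - 155/23*124 = (-4*(-1) - 3*⅓)*4 - 19220/23 = (4 - 1)*4 - 19220/23 = 3*4 - 19220/23 = 12 - 19220/23 = -18944/23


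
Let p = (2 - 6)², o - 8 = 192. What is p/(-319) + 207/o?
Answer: 62833/63800 ≈ 0.98484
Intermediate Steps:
o = 200 (o = 8 + 192 = 200)
p = 16 (p = (-4)² = 16)
p/(-319) + 207/o = 16/(-319) + 207/200 = 16*(-1/319) + 207*(1/200) = -16/319 + 207/200 = 62833/63800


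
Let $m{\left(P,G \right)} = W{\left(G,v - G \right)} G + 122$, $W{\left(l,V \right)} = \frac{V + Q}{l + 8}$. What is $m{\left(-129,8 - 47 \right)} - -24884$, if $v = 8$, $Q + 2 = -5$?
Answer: $\frac{776746}{31} \approx 25056.0$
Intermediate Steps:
$Q = -7$ ($Q = -2 - 5 = -7$)
$W{\left(l,V \right)} = \frac{-7 + V}{8 + l}$ ($W{\left(l,V \right)} = \frac{V - 7}{l + 8} = \frac{-7 + V}{8 + l}$)
$m{\left(P,G \right)} = 122 + \frac{G \left(1 - G\right)}{8 + G}$ ($m{\left(P,G \right)} = \frac{-7 - \left(-8 + G\right)}{8 + G} G + 122 = \frac{1 - G}{8 + G} G + 122 = \frac{G \left(1 - G\right)}{8 + G} + 122 = 122 + \frac{G \left(1 - G\right)}{8 + G}$)
$m{\left(-129,8 - 47 \right)} - -24884 = \frac{976 - \left(8 - 47\right)^{2} + 123 \left(8 - 47\right)}{8 + \left(8 - 47\right)} - -24884 = \frac{976 - \left(8 - 47\right)^{2} + 123 \left(8 - 47\right)}{8 + \left(8 - 47\right)} + 24884 = \frac{976 - \left(-39\right)^{2} + 123 \left(-39\right)}{8 - 39} + 24884 = \frac{976 - 1521 - 4797}{-31} + 24884 = - \frac{976 - 1521 - 4797}{31} + 24884 = \left(- \frac{1}{31}\right) \left(-5342\right) + 24884 = \frac{5342}{31} + 24884 = \frac{776746}{31}$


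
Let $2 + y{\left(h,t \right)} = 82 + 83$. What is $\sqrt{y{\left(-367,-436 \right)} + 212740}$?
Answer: $\sqrt{212903} \approx 461.41$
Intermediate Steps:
$y{\left(h,t \right)} = 163$ ($y{\left(h,t \right)} = -2 + \left(82 + 83\right) = -2 + 165 = 163$)
$\sqrt{y{\left(-367,-436 \right)} + 212740} = \sqrt{163 + 212740} = \sqrt{212903}$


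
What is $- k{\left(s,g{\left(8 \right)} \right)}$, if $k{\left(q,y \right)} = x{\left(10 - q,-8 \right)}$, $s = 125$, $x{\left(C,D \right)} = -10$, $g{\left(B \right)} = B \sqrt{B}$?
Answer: $10$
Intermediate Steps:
$g{\left(B \right)} = B^{\frac{3}{2}}$
$k{\left(q,y \right)} = -10$
$- k{\left(s,g{\left(8 \right)} \right)} = \left(-1\right) \left(-10\right) = 10$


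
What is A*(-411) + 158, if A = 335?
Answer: -137527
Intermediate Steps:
A*(-411) + 158 = 335*(-411) + 158 = -137685 + 158 = -137527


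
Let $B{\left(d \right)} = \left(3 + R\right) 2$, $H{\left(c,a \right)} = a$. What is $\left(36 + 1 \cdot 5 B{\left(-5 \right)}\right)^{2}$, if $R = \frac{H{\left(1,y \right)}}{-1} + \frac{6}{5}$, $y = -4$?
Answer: $13924$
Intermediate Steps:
$R = \frac{26}{5}$ ($R = - \frac{4}{-1} + \frac{6}{5} = \left(-4\right) \left(-1\right) + 6 \cdot \frac{1}{5} = 4 + \frac{6}{5} = \frac{26}{5} \approx 5.2$)
$B{\left(d \right)} = \frac{82}{5}$ ($B{\left(d \right)} = \left(3 + \frac{26}{5}\right) 2 = \frac{41}{5} \cdot 2 = \frac{82}{5}$)
$\left(36 + 1 \cdot 5 B{\left(-5 \right)}\right)^{2} = \left(36 + 1 \cdot 5 \cdot \frac{82}{5}\right)^{2} = \left(36 + 5 \cdot \frac{82}{5}\right)^{2} = \left(36 + 82\right)^{2} = 118^{2} = 13924$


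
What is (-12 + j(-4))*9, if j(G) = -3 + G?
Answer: -171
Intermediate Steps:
(-12 + j(-4))*9 = (-12 + (-3 - 4))*9 = (-12 - 7)*9 = -19*9 = -171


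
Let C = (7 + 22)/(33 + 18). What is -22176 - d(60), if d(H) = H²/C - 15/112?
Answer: -92590413/3248 ≈ -28507.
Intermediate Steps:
C = 29/51 ≈ 0.56863
d(H) = -15/112 + 51*H²/29 (d(H) = H²/(29/51) - 15/112 = H²*(51/29) - 15*1/112 = 51*H²/29 - 15/112 = -15/112 + 51*H²/29)
-22176 - d(60) = -22176 - (-15/112 + (51/29)*60²) = -22176 - (-15/112 + (51/29)*3600) = -22176 - (-15/112 + 183600/29) = -22176 - 1*20562765/3248 = -22176 - 20562765/3248 = -92590413/3248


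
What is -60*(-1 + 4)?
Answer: -180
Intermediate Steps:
-60*(-1 + 4) = -60*3 = -5*36 = -180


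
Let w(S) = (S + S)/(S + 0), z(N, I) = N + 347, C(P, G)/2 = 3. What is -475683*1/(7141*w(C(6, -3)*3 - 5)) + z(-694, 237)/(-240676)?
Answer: -57240262927/1718667316 ≈ -33.305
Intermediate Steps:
C(P, G) = 6 (C(P, G) = 2*3 = 6)
z(N, I) = 347 + N
w(S) = 2 (w(S) = (2*S)/S = 2)
-475683*1/(7141*w(C(6, -3)*3 - 5)) + z(-694, 237)/(-240676) = -475683/(2*7141) + (347 - 694)/(-240676) = -475683/14282 - 347*(-1/240676) = -475683*1/14282 + 347/240676 = -475683/14282 + 347/240676 = -57240262927/1718667316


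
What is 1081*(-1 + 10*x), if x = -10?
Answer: -109181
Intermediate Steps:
1081*(-1 + 10*x) = 1081*(-1 + 10*(-10)) = 1081*(-1 - 100) = 1081*(-101) = -109181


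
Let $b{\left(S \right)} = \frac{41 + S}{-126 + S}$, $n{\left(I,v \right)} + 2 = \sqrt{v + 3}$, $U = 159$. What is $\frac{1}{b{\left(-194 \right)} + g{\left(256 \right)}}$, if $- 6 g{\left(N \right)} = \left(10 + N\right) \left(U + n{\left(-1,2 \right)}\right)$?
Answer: $- \frac{6414202560}{44632864326521} + \frac{40857600 \sqrt{5}}{44632864326521} \approx -0.00014166$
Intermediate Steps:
$n{\left(I,v \right)} = -2 + \sqrt{3 + v}$ ($n{\left(I,v \right)} = -2 + \sqrt{v + 3} = -2 + \sqrt{3 + v}$)
$b{\left(S \right)} = \frac{41 + S}{-126 + S}$
$g{\left(N \right)} = - \frac{\left(10 + N\right) \left(157 + \sqrt{5}\right)}{6}$ ($g{\left(N \right)} = - \frac{\left(10 + N\right) \left(159 - \left(2 - \sqrt{3 + 2}\right)\right)}{6} = - \frac{\left(10 + N\right) \left(159 - \left(2 - \sqrt{5}\right)\right)}{6} = - \frac{\left(10 + N\right) \left(157 + \sqrt{5}\right)}{6}$)
$\frac{1}{b{\left(-194 \right)} + g{\left(256 \right)}} = \frac{1}{\frac{41 - 194}{-126 - 194} - \left(\frac{21137}{3} - \frac{128 \left(2 - \sqrt{5}\right)}{3} + \frac{5 \sqrt{5}}{3}\right)} = \frac{1}{\frac{1}{-320} \left(-153\right) - \left(\frac{20881}{3} + \frac{133 \sqrt{5}}{3}\right)} = \frac{1}{\left(- \frac{1}{320}\right) \left(-153\right) - \left(\frac{20881}{3} + \frac{133 \sqrt{5}}{3}\right)} = \frac{1}{\frac{153}{320} - \left(\frac{20881}{3} + \frac{133 \sqrt{5}}{3}\right)} = \frac{1}{- \frac{6681461}{960} - \frac{133 \sqrt{5}}{3}}$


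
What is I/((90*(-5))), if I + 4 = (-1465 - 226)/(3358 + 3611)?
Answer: 29567/3136050 ≈ 0.0094281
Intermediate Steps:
I = -29567/6969 (I = -4 + (-1465 - 226)/(3358 + 3611) = -4 - 1691/6969 = -29567/6969 ≈ -4.2426)
I/((90*(-5))) = -29567/(6969*(90*(-5))) = -29567/6969/(-450) = -29567/6969*(-1/450) = 29567/3136050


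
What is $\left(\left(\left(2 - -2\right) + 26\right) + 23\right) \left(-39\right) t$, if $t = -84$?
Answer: $173628$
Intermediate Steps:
$\left(\left(\left(2 - -2\right) + 26\right) + 23\right) \left(-39\right) t = \left(\left(\left(2 - -2\right) + 26\right) + 23\right) \left(-39\right) \left(-84\right) = \left(\left(\left(2 + 2\right) + 26\right) + 23\right) \left(-39\right) \left(-84\right) = \left(\left(4 + 26\right) + 23\right) \left(-39\right) \left(-84\right) = \left(30 + 23\right) \left(-39\right) \left(-84\right) = 53 \left(-39\right) \left(-84\right) = \left(-2067\right) \left(-84\right) = 173628$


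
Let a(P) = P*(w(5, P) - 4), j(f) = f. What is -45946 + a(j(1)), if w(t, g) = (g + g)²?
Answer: -45946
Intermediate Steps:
w(t, g) = 4*g² (w(t, g) = (2*g)² = 4*g²)
a(P) = P*(-4 + 4*P²) (a(P) = P*(4*P² - 4) = P*(-4 + 4*P²))
-45946 + a(j(1)) = -45946 + 4*1*(-1 + 1²) = -45946 + 4*1*(-1 + 1) = -45946 + 4*1*0 = -45946 + 0 = -45946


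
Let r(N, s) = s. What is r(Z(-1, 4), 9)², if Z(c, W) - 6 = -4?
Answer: 81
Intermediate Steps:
Z(c, W) = 2 (Z(c, W) = 6 - 4 = 2)
r(Z(-1, 4), 9)² = 9² = 81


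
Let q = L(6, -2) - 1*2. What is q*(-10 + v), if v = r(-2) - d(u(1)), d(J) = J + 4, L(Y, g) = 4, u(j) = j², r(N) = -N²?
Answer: -38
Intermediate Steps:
d(J) = 4 + J
v = -9 (v = -1*(-2)² - (4 + 1²) = -1*4 - (4 + 1) = -4 - 1*5 = -4 - 5 = -9)
q = 2 (q = 4 - 1*2 = 4 - 2 = 2)
q*(-10 + v) = 2*(-10 - 9) = 2*(-19) = -38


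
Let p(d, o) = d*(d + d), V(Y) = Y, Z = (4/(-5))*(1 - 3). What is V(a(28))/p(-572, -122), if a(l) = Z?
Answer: 1/408980 ≈ 2.4451e-6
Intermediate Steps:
Z = 8/5 (Z = (4*(-⅕))*(-2) = -⅘*(-2) = 8/5 ≈ 1.6000)
a(l) = 8/5
p(d, o) = 2*d² (p(d, o) = d*(2*d) = 2*d²)
V(a(28))/p(-572, -122) = 8/(5*((2*(-572)²))) = 8/(5*((2*327184))) = (8/5)/654368 = (8/5)*(1/654368) = 1/408980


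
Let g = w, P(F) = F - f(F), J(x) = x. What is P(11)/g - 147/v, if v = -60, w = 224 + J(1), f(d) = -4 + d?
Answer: 2221/900 ≈ 2.4678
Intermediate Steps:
P(F) = 4 (P(F) = F - (-4 + F) = F + (4 - F) = 4)
w = 225 (w = 224 + 1 = 225)
g = 225
P(11)/g - 147/v = 4/225 - 147/(-60) = 4*(1/225) - 147*(-1/60) = 4/225 + 49/20 = 2221/900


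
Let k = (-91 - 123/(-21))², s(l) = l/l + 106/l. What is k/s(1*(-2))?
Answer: -88804/637 ≈ -139.41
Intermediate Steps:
s(l) = 1 + 106/l
k = 355216/49 (k = (-91 - 123*(-1/21))² = (-91 + 41/7)² = (-596/7)² = 355216/49 ≈ 7249.3)
k/s(1*(-2)) = 355216/(49*(((106 + 1*(-2))/((1*(-2)))))) = 355216/(49*(((106 - 2)/(-2)))) = 355216/(49*((-½*104))) = (355216/49)/(-52) = (355216/49)*(-1/52) = -88804/637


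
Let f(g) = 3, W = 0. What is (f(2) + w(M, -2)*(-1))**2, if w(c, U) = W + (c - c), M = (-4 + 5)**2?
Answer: 9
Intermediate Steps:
M = 1 (M = 1**2 = 1)
w(c, U) = 0 (w(c, U) = 0 + (c - c) = 0 + 0 = 0)
(f(2) + w(M, -2)*(-1))**2 = (3 + 0*(-1))**2 = (3 + 0)**2 = 3**2 = 9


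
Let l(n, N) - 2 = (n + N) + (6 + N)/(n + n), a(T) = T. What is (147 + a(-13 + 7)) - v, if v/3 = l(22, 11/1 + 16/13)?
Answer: 17769/572 ≈ 31.065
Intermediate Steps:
l(n, N) = 2 + N + n + (6 + N)/(2*n) (l(n, N) = 2 + ((n + N) + (6 + N)/(n + n)) = 2 + ((N + n) + (6 + N)/((2*n))) = 2 + ((N + n) + (6 + N)*(1/(2*n))) = 2 + ((N + n) + (6 + N)/(2*n)) = 2 + (N + n + (6 + N)/(2*n)) = 2 + N + n + (6 + N)/(2*n))
v = 62883/572 (v = 3*((3 + (11/1 + 16/13)/2 + 22*(2 + (11/1 + 16/13) + 22))/22) = 3*((3 + (11*1 + 16*(1/13))/2 + 22*(2 + (11*1 + 16*(1/13)) + 22))/22) = 3*((3 + (11 + 16/13)/2 + 22*(2 + (11 + 16/13) + 22))/22) = 3*((3 + (½)*(159/13) + 22*(2 + 159/13 + 22))/22) = 3*((3 + 159/26 + 22*(471/13))/22) = 3*((3 + 159/26 + 10362/13)/22) = 3*((1/22)*(20961/26)) = 3*(20961/572) = 62883/572 ≈ 109.94)
(147 + a(-13 + 7)) - v = (147 + (-13 + 7)) - 1*62883/572 = (147 - 6) - 62883/572 = 141 - 62883/572 = 17769/572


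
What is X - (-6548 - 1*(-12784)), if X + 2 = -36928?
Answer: -43166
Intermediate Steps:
X = -36930 (X = -2 - 36928 = -36930)
X - (-6548 - 1*(-12784)) = -36930 - (-6548 - 1*(-12784)) = -36930 - (-6548 + 12784) = -36930 - 1*6236 = -36930 - 6236 = -43166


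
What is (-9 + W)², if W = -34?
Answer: 1849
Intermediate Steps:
(-9 + W)² = (-9 - 34)² = (-43)² = 1849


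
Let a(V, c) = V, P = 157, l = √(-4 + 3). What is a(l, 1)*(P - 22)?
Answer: 135*I ≈ 135.0*I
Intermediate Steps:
l = I (l = √(-1) = I ≈ 1.0*I)
a(l, 1)*(P - 22) = I*(157 - 22) = I*135 = 135*I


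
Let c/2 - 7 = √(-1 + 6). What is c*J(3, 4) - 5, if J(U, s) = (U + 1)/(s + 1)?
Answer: 31/5 + 8*√5/5 ≈ 9.7777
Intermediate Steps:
J(U, s) = (1 + U)/(1 + s)
c = 14 + 2*√5 (c = 14 + 2*√(-1 + 6) = 14 + 2*√5 ≈ 18.472)
c*J(3, 4) - 5 = (14 + 2*√5)*((1 + 3)/(1 + 4)) - 5 = (14 + 2*√5)*(4/5) - 5 = (14 + 2*√5)*((⅕)*4) - 5 = (14 + 2*√5)*(⅘) - 5 = (56/5 + 8*√5/5) - 5 = 31/5 + 8*√5/5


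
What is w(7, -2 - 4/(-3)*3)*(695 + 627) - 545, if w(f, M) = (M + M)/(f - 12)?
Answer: -8013/5 ≈ -1602.6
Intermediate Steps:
w(f, M) = 2*M/(-12 + f) (w(f, M) = (2*M)/(-12 + f) = 2*M/(-12 + f))
w(7, -2 - 4/(-3)*3)*(695 + 627) - 545 = (2*(-2 - 4/(-3)*3)/(-12 + 7))*(695 + 627) - 545 = (2*(-2 - 4*(-⅓)*3)/(-5))*1322 - 545 = (2*(-2 + (4/3)*3)*(-⅕))*1322 - 545 = (2*(-2 + 4)*(-⅕))*1322 - 545 = (2*2*(-⅕))*1322 - 545 = -⅘*1322 - 545 = -5288/5 - 545 = -8013/5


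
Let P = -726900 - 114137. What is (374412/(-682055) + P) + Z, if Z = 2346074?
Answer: 1026517636623/682055 ≈ 1.5050e+6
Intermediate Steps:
P = -841037
(374412/(-682055) + P) + Z = (374412/(-682055) - 841037) + 2346074 = (374412*(-1/682055) - 841037) + 2346074 = (-374412/682055 - 841037) + 2346074 = -573633865447/682055 + 2346074 = 1026517636623/682055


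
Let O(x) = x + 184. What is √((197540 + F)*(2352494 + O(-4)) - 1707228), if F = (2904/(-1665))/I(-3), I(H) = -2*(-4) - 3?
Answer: 2*√35788246096302087/555 ≈ 6.8172e+5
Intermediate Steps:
O(x) = 184 + x
I(H) = 5 (I(H) = 8 - 3 = 5)
F = -968/2775 (F = (2904/(-1665))/5 = (2904*(-1/1665))*(⅕) = -968/555*⅕ = -968/2775 ≈ -0.34883)
√((197540 + F)*(2352494 + O(-4)) - 1707228) = √((197540 - 968/2775)*(2352494 + (184 - 4)) - 1707228) = √(548172532*(2352494 + 180)/2775 - 1707228) = √((548172532/2775)*2352674 - 1707228) = √(1289671263550568/2775 - 1707228) = √(1289666525992868/2775) = 2*√35788246096302087/555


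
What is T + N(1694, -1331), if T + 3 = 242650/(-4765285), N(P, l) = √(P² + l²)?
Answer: -2907701/953057 + 121*√317 ≈ 2151.3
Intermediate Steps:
T = -2907701/953057 (T = -3 + 242650/(-4765285) = -3 + 242650*(-1/4765285) = -3 - 48530/953057 = -2907701/953057 ≈ -3.0509)
T + N(1694, -1331) = -2907701/953057 + √(1694² + (-1331)²) = -2907701/953057 + √(2869636 + 1771561) = -2907701/953057 + √4641197 = -2907701/953057 + 121*√317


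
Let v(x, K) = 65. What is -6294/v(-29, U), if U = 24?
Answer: -6294/65 ≈ -96.831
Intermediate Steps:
-6294/v(-29, U) = -6294/65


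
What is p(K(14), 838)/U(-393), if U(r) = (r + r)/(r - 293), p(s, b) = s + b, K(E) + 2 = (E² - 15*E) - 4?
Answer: 280574/393 ≈ 713.93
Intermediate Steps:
K(E) = -6 + E² - 15*E (K(E) = -2 + ((E² - 15*E) - 4) = -2 + (-4 + E² - 15*E) = -6 + E² - 15*E)
p(s, b) = b + s
U(r) = 2*r/(-293 + r) (U(r) = (2*r)/(-293 + r) = 2*r/(-293 + r))
p(K(14), 838)/U(-393) = (838 + (-6 + 14² - 15*14))/((2*(-393)/(-293 - 393))) = (838 + (-6 + 196 - 210))/((2*(-393)/(-686))) = (838 - 20)/((2*(-393)*(-1/686))) = 818/(393/343) = 818*(343/393) = 280574/393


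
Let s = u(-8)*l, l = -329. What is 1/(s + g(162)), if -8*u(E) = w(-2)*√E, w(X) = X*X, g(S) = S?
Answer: 81/121363 - 329*I*√2/242726 ≈ 0.00066742 - 0.0019169*I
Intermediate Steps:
w(X) = X²
u(E) = -√E/2 (u(E) = -(-2)²*√E/8 = -√E/2)
s = 329*I*√2 (s = -I*√2*(-329) = 329*I*√2 ≈ 465.28*I)
1/(s + g(162)) = 1/(329*I*√2 + 162) = 1/(162 + 329*I*√2)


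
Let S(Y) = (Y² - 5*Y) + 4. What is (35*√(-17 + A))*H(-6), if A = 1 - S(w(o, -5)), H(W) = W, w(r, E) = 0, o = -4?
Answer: -420*I*√5 ≈ -939.15*I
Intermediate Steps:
S(Y) = 4 + Y² - 5*Y
A = -3 (A = 1 - (4 + 0² - 5*0) = 1 - (4 + 0 + 0) = 1 - 1*4 = 1 - 4 = -3)
(35*√(-17 + A))*H(-6) = (35*√(-17 - 3))*(-6) = (35*√(-20))*(-6) = (35*(2*I*√5))*(-6) = (70*I*√5)*(-6) = -420*I*√5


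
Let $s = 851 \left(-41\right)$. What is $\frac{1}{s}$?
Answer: $- \frac{1}{34891} \approx -2.8661 \cdot 10^{-5}$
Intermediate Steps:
$s = -34891$
$\frac{1}{s} = \frac{1}{-34891} = - \frac{1}{34891}$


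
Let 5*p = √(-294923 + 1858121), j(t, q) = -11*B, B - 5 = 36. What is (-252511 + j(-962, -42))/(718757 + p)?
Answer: -349650400450/993483774079 + 8853670*√31902/12915289063027 ≈ -0.35182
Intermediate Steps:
B = 41 (B = 5 + 36 = 41)
j(t, q) = -451 (j(t, q) = -11*41 = -451)
p = 7*√31902/5 (p = √(-294923 + 1858121)/5 = √1563198/5 = (7*√31902)/5 = 7*√31902/5 ≈ 250.06)
(-252511 + j(-962, -42))/(718757 + p) = (-252511 - 451)/(718757 + 7*√31902/5) = -252962/(718757 + 7*√31902/5)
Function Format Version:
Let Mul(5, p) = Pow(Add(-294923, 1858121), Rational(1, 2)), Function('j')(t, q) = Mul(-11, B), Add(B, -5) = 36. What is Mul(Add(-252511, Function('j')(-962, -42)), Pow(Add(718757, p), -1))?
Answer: Add(Rational(-349650400450, 993483774079), Mul(Rational(8853670, 12915289063027), Pow(31902, Rational(1, 2)))) ≈ -0.35182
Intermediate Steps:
B = 41 (B = Add(5, 36) = 41)
Function('j')(t, q) = -451 (Function('j')(t, q) = Mul(-11, 41) = -451)
p = Mul(Rational(7, 5), Pow(31902, Rational(1, 2))) (p = Mul(Rational(1, 5), Pow(Add(-294923, 1858121), Rational(1, 2))) = Mul(Rational(1, 5), Pow(1563198, Rational(1, 2))) = Mul(Rational(1, 5), Mul(7, Pow(31902, Rational(1, 2)))) = Mul(Rational(7, 5), Pow(31902, Rational(1, 2))) ≈ 250.06)
Mul(Add(-252511, Function('j')(-962, -42)), Pow(Add(718757, p), -1)) = Mul(Add(-252511, -451), Pow(Add(718757, Mul(Rational(7, 5), Pow(31902, Rational(1, 2)))), -1)) = Mul(-252962, Pow(Add(718757, Mul(Rational(7, 5), Pow(31902, Rational(1, 2)))), -1))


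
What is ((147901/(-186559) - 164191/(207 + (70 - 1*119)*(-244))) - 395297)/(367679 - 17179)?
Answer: -897007619227381/795325549508500 ≈ -1.1278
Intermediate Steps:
((147901/(-186559) - 164191/(207 + (70 - 1*119)*(-244))) - 395297)/(367679 - 17179) = ((147901*(-1/186559) - 164191/(207 + (70 - 119)*(-244))) - 395297)/350500 = ((-147901/186559 - 164191/(207 - 49*(-244))) - 395297)*(1/350500) = ((-147901/186559 - 164191/(207 + 11956)) - 395297)*(1/350500) = ((-147901/186559 - 164191/12163) - 395297)*(1/350500) = (-32430228632/2269117117 - 395297)*(1/350500) = -897007619227381/2269117117*1/350500 = -897007619227381/795325549508500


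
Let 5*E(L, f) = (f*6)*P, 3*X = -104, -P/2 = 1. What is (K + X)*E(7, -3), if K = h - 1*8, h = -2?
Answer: -1608/5 ≈ -321.60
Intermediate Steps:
P = -2 (P = -2*1 = -2)
X = -104/3 (X = (⅓)*(-104) = -104/3 ≈ -34.667)
E(L, f) = -12*f/5 (E(L, f) = ((f*6)*(-2))/5 = ((6*f)*(-2))/5 = (-12*f)/5 = -12*f/5)
K = -10 (K = -2 - 1*8 = -2 - 8 = -10)
(K + X)*E(7, -3) = (-10 - 104/3)*(-12/5*(-3)) = -134/3*36/5 = -1608/5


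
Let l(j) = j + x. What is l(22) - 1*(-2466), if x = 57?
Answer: 2545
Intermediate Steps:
l(j) = 57 + j (l(j) = j + 57 = 57 + j)
l(22) - 1*(-2466) = (57 + 22) - 1*(-2466) = 79 + 2466 = 2545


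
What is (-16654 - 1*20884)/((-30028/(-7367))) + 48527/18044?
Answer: -1247118681717/135456308 ≈ -9206.8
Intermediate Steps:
(-16654 - 1*20884)/((-30028/(-7367))) + 48527/18044 = (-16654 - 20884)/((-30028*(-1/7367))) + 48527*(1/18044) = -37538/30028/7367 + 48527/18044 = -37538*7367/30028 + 48527/18044 = -138271223/15014 + 48527/18044 = -1247118681717/135456308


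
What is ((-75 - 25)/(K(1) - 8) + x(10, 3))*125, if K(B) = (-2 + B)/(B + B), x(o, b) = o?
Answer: 46250/17 ≈ 2720.6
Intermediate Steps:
K(B) = (-2 + B)/(2*B) (K(B) = (-2 + B)/((2*B)) = (-2 + B)*(1/(2*B)) = (-2 + B)/(2*B))
((-75 - 25)/(K(1) - 8) + x(10, 3))*125 = ((-75 - 25)/((½)*(-2 + 1)/1 - 8) + 10)*125 = (-100/((½)*1*(-1) - 8) + 10)*125 = (-100/(-½ - 8) + 10)*125 = (-100/(-17/2) + 10)*125 = (-100*(-2/17) + 10)*125 = (200/17 + 10)*125 = (370/17)*125 = 46250/17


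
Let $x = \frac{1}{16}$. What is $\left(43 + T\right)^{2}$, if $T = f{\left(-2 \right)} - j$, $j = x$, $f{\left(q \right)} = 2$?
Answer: $\frac{516961}{256} \approx 2019.4$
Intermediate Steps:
$x = \frac{1}{16} \approx 0.0625$
$j = \frac{1}{16} \approx 0.0625$
$T = \frac{31}{16}$ ($T = 2 - \frac{1}{16} = \frac{31}{16} \approx 1.9375$)
$\left(43 + T\right)^{2} = \left(43 + \frac{31}{16}\right)^{2} = \left(\frac{719}{16}\right)^{2} = \frac{516961}{256}$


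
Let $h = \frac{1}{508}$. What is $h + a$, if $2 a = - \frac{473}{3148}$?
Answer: $- \frac{58497}{799592} \approx -0.073159$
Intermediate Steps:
$h = \frac{1}{508} \approx 0.0019685$
$a = - \frac{473}{6296}$ ($a = \frac{\left(-473\right) \frac{1}{3148}}{2} = \frac{1}{2} \left(- \frac{473}{3148}\right) = - \frac{473}{6296} \approx -0.075127$)
$h + a = \frac{1}{508} - \frac{473}{6296} = - \frac{58497}{799592}$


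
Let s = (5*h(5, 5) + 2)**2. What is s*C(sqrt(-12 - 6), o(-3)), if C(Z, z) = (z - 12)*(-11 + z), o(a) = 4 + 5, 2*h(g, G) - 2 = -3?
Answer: 3/2 ≈ 1.5000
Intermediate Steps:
h(g, G) = -1/2 (h(g, G) = 1 + (1/2)*(-3) = 1 - 3/2 = -1/2)
o(a) = 9
C(Z, z) = (-12 + z)*(-11 + z)
s = 1/4 (s = (5*(-1/2) + 2)**2 = (-5/2 + 2)**2 = (-1/2)**2 = 1/4 ≈ 0.25000)
s*C(sqrt(-12 - 6), o(-3)) = (132 + 9**2 - 23*9)/4 = (132 + 81 - 207)/4 = (1/4)*6 = 3/2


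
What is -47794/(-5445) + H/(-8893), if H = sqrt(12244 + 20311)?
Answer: 47794/5445 - sqrt(32555)/8893 ≈ 8.7573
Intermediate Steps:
H = sqrt(32555) ≈ 180.43
-47794/(-5445) + H/(-8893) = -47794/(-5445) + sqrt(32555)/(-8893) = -47794*(-1/5445) + sqrt(32555)*(-1/8893) = 47794/5445 - sqrt(32555)/8893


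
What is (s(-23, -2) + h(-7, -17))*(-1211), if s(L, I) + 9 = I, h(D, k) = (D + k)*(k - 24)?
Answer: -1178303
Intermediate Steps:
h(D, k) = (-24 + k)*(D + k) (h(D, k) = (D + k)*(-24 + k) = (-24 + k)*(D + k))
s(L, I) = -9 + I
(s(-23, -2) + h(-7, -17))*(-1211) = ((-9 - 2) + ((-17)² - 24*(-7) - 24*(-17) - 7*(-17)))*(-1211) = (-11 + (289 + 168 + 408 + 119))*(-1211) = (-11 + 984)*(-1211) = 973*(-1211) = -1178303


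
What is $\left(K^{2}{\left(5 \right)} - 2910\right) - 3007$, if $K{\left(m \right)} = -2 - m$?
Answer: $-5868$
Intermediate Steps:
$\left(K^{2}{\left(5 \right)} - 2910\right) - 3007 = \left(\left(-2 - 5\right)^{2} - 2910\right) - 3007 = \left(\left(-7\right)^{2} - 2910\right) - 3007 = \left(49 - 2910\right) - 3007 = -2861 - 3007 = -5868$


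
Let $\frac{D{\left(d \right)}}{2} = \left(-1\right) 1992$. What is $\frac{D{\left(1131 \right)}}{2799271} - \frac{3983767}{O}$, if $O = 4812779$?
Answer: $- \frac{11170817545393}{13472272684109} \approx -0.82917$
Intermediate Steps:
$D{\left(d \right)} = -3984$ ($D{\left(d \right)} = 2 \left(\left(-1\right) 1992\right) = 2 \left(-1992\right) = -3984$)
$\frac{D{\left(1131 \right)}}{2799271} - \frac{3983767}{O} = - \frac{3984}{2799271} - \frac{3983767}{4812779} = - \frac{11170817545393}{13472272684109}$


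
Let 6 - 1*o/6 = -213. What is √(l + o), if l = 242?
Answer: 2*√389 ≈ 39.446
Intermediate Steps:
o = 1314 (o = 36 - 6*(-213) = 36 + 1278 = 1314)
√(l + o) = √(242 + 1314) = √1556 = 2*√389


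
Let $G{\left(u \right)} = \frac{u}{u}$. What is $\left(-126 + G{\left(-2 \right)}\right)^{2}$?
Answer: $15625$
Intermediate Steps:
$G{\left(u \right)} = 1$
$\left(-126 + G{\left(-2 \right)}\right)^{2} = \left(-126 + 1\right)^{2} = \left(-125\right)^{2} = 15625$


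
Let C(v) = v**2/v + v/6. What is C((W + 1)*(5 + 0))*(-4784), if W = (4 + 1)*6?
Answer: -2595320/3 ≈ -8.6511e+5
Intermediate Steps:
W = 30 (W = 5*6 = 30)
C(v) = 7*v/6 (C(v) = v + v*(1/6) = v + v/6 = 7*v/6)
C((W + 1)*(5 + 0))*(-4784) = (7*((30 + 1)*(5 + 0))/6)*(-4784) = (7*(31*5)/6)*(-4784) = ((7/6)*155)*(-4784) = (1085/6)*(-4784) = -2595320/3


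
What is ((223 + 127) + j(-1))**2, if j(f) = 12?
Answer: 131044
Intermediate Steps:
((223 + 127) + j(-1))**2 = ((223 + 127) + 12)**2 = (350 + 12)**2 = 362**2 = 131044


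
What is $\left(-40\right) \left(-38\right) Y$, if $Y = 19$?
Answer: $28880$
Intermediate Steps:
$\left(-40\right) \left(-38\right) Y = \left(-40\right) \left(-38\right) 19 = 1520 \cdot 19 = 28880$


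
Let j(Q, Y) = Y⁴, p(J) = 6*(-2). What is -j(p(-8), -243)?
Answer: -3486784401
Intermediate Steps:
p(J) = -12
-j(p(-8), -243) = -1*(-243)⁴ = -1*3486784401 = -3486784401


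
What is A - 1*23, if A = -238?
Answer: -261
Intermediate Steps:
A - 1*23 = -238 - 1*23 = -238 - 23 = -261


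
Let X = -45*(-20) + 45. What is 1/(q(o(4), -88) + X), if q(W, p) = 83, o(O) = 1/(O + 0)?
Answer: 1/1028 ≈ 0.00097276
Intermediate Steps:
o(O) = 1/O
X = 945 (X = 900 + 45 = 945)
1/(q(o(4), -88) + X) = 1/(83 + 945) = 1/1028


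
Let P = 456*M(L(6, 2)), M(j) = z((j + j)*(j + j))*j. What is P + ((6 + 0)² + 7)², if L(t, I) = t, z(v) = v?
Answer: 395833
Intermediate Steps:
M(j) = 4*j³ (M(j) = ((j + j)*(j + j))*j = ((2*j)*(2*j))*j = (4*j²)*j = 4*j³)
P = 393984 (P = 456*(4*6³) = 456*(4*216) = 456*864 = 393984)
P + ((6 + 0)² + 7)² = 393984 + ((6 + 0)² + 7)² = 393984 + (6² + 7)² = 393984 + (36 + 7)² = 393984 + 43² = 393984 + 1849 = 395833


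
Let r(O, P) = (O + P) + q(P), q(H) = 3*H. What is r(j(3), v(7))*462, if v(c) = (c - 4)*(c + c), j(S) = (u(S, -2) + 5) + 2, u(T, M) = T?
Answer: 82236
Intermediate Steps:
j(S) = 7 + S (j(S) = (S + 5) + 2 = (5 + S) + 2 = 7 + S)
v(c) = 2*c*(-4 + c) (v(c) = (-4 + c)*(2*c) = 2*c*(-4 + c))
r(O, P) = O + 4*P (r(O, P) = (O + P) + 3*P = O + 4*P)
r(j(3), v(7))*462 = ((7 + 3) + 4*(2*7*(-4 + 7)))*462 = (10 + 4*(2*7*3))*462 = (10 + 4*42)*462 = (10 + 168)*462 = 178*462 = 82236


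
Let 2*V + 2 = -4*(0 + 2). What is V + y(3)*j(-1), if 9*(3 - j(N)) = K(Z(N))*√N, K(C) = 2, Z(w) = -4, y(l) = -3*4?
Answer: -41 + 8*I/3 ≈ -41.0 + 2.6667*I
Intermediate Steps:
y(l) = -12
V = -5 (V = -1 + (-4*(0 + 2))/2 = -1 + (-4*2)/2 = -1 + (½)*(-8) = -1 - 4 = -5)
j(N) = 3 - 2*√N/9
V + y(3)*j(-1) = -5 - 12*(3 - 2*I/9) = -5 + (-36 + 8*I/3) = -41 + 8*I/3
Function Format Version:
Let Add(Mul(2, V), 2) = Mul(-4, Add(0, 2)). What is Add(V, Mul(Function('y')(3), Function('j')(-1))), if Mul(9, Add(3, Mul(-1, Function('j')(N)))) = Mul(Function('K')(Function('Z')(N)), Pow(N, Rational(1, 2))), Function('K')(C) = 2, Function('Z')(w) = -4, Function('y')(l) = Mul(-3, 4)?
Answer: Add(-41, Mul(Rational(8, 3), I)) ≈ Add(-41.000, Mul(2.6667, I))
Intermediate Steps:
Function('y')(l) = -12
V = -5 (V = Add(-1, Mul(Rational(1, 2), Mul(-4, Add(0, 2)))) = Add(-1, Mul(Rational(1, 2), Mul(-4, 2))) = Add(-1, Mul(Rational(1, 2), -8)) = Add(-1, -4) = -5)
Function('j')(N) = Add(3, Mul(Rational(-2, 9), Pow(N, Rational(1, 2)))) (Function('j')(N) = Add(3, Mul(Rational(-1, 9), Mul(2, Pow(N, Rational(1, 2))))) = Add(3, Mul(Rational(-2, 9), Pow(N, Rational(1, 2)))))
Add(V, Mul(Function('y')(3), Function('j')(-1))) = Add(-5, Mul(-12, Add(3, Mul(Rational(-2, 9), Pow(-1, Rational(1, 2)))))) = Add(-5, Mul(-12, Add(3, Mul(Rational(-2, 9), I)))) = Add(-5, Add(-36, Mul(Rational(8, 3), I))) = Add(-41, Mul(Rational(8, 3), I))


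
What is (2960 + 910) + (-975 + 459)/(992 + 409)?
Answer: 1807118/467 ≈ 3869.6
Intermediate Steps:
(2960 + 910) + (-975 + 459)/(992 + 409) = 3870 - 516/1401 = 3870 - 516*1/1401 = 3870 - 172/467 = 1807118/467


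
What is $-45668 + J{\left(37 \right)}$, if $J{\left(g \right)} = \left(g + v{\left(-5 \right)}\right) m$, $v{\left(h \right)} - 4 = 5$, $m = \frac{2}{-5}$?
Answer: $- \frac{228432}{5} \approx -45686.0$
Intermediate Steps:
$m = - \frac{2}{5}$ ($m = 2 \left(- \frac{1}{5}\right) = - \frac{2}{5} \approx -0.4$)
$v{\left(h \right)} = 9$ ($v{\left(h \right)} = 4 + 5 = 9$)
$J{\left(g \right)} = - \frac{18}{5} - \frac{2 g}{5}$ ($J{\left(g \right)} = \left(g + 9\right) \left(- \frac{2}{5}\right) = \left(9 + g\right) \left(- \frac{2}{5}\right) = - \frac{18}{5} - \frac{2 g}{5}$)
$-45668 + J{\left(37 \right)} = -45668 - \frac{92}{5} = - \frac{228432}{5}$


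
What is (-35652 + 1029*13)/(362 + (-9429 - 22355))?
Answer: 7425/10474 ≈ 0.70890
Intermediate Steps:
(-35652 + 1029*13)/(362 + (-9429 - 22355)) = (-35652 + 13377)/(362 - 31784) = -22275/(-31422) = -22275*(-1/31422) = 7425/10474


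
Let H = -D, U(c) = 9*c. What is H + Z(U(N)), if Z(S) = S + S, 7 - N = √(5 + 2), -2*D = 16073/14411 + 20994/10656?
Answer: 6528641609/51187872 - 18*√7 ≈ 79.919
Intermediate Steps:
D = -78969737/51187872 (D = -(16073/14411 + 20994/10656)/2 = -(16073*(1/14411) + 20994*(1/10656))/2 = -(16073/14411 + 3499/1776)/2 = -½*78969737/25593936 = -78969737/51187872 ≈ -1.5427)
N = 7 - √7 (N = 7 - √(5 + 2) = 7 - √7 ≈ 4.3542)
Z(S) = 2*S
H = 78969737/51187872 (H = -1*(-78969737/51187872) = 78969737/51187872 ≈ 1.5427)
H + Z(U(N)) = 78969737/51187872 + 2*(9*(7 - √7)) = 78969737/51187872 + 2*(63 - 9*√7) = 78969737/51187872 + (126 - 18*√7) = 6528641609/51187872 - 18*√7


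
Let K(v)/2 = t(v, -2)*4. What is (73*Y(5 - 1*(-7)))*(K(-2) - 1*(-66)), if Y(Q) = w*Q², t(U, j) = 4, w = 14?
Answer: 14422464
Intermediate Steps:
K(v) = 32 (K(v) = 2*(4*4) = 2*16 = 32)
Y(Q) = 14*Q²
(73*Y(5 - 1*(-7)))*(K(-2) - 1*(-66)) = (73*(14*(5 - 1*(-7))²))*(32 - 1*(-66)) = (73*(14*(5 + 7)²))*(32 + 66) = (73*(14*12²))*98 = (73*(14*144))*98 = (73*2016)*98 = 147168*98 = 14422464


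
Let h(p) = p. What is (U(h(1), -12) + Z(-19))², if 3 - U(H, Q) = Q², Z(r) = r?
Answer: 25600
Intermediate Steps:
U(H, Q) = 3 - Q²
(U(h(1), -12) + Z(-19))² = ((3 - 1*(-12)²) - 19)² = ((3 - 1*144) - 19)² = ((3 - 144) - 19)² = (-141 - 19)² = (-160)² = 25600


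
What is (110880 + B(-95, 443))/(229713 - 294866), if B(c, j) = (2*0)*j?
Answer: -10080/5923 ≈ -1.7018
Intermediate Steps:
B(c, j) = 0 (B(c, j) = 0*j = 0)
(110880 + B(-95, 443))/(229713 - 294866) = (110880 + 0)/(229713 - 294866) = 110880/(-65153) = 110880*(-1/65153) = -10080/5923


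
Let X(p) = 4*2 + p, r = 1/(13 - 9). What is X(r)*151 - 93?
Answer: 4611/4 ≈ 1152.8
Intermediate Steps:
r = 1/4 ≈ 0.25000
X(p) = 8 + p
X(r)*151 - 93 = (8 + 1/4)*151 - 93 = (33/4)*151 - 93 = 4983/4 - 93 = 4611/4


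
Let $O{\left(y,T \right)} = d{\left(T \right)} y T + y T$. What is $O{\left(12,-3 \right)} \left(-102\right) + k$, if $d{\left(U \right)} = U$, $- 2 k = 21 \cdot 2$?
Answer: $-7365$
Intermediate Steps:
$k = -21$ ($k = - \frac{21 \cdot 2}{2} = \left(- \frac{1}{2}\right) 42 = -21$)
$O{\left(y,T \right)} = T y + y T^{2}$ ($O{\left(y,T \right)} = T y T + y T = y T^{2} + T y = T y + y T^{2}$)
$O{\left(12,-3 \right)} \left(-102\right) + k = \left(-3\right) 12 \left(1 - 3\right) \left(-102\right) - 21 = \left(-3\right) 12 \left(-2\right) \left(-102\right) - 21 = 72 \left(-102\right) - 21 = -7344 - 21 = -7365$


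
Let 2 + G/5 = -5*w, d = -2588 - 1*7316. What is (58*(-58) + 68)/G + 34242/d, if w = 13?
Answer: 10586257/1658920 ≈ 6.3814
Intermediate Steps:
d = -9904 (d = -2588 - 7316 = -9904)
G = -335 (G = -10 + 5*(-5*13) = -10 + 5*(-65) = -10 - 325 = -335)
(58*(-58) + 68)/G + 34242/d = (58*(-58) + 68)/(-335) + 34242/(-9904) = (-3364 + 68)*(-1/335) + 34242*(-1/9904) = -3296*(-1/335) - 17121/4952 = 3296/335 - 17121/4952 = 10586257/1658920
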